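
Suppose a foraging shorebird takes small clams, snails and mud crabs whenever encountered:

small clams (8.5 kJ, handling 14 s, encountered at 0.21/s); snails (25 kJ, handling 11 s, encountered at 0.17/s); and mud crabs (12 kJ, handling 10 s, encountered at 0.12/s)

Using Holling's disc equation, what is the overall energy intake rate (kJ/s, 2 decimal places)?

R = Σλ_iE_i / (1 + Σλ_ih_i)
Numerator: 0.21×8.5 + 0.17×25 + 0.12×12 = 7.475
Denominator: 1 + 0.21×14 + 0.17×11 + 0.12×10 = 7.01
R = 7.475/7.01 = 1.066 kJ/s

1.07 kJ/s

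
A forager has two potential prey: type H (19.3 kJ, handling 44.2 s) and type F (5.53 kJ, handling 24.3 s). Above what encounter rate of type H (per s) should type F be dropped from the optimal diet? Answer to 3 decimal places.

Drop type F once their profitability E₂/h₂ falls below the rate achievable on type H alone: E₂/h₂ = λE₁/(1 + λh₁).
Solve for λ: λE₁h₂ = E₂(1 + λh₁) → λ(E₁h₂ − E₂h₁) = E₂ → λ = E₂/(E₁h₂ − E₂h₁).
λ = 5.53/(19.3×24.3 − 5.53×44.2) = 5.53/224.6 = 0.02463 per s.

0.025 per s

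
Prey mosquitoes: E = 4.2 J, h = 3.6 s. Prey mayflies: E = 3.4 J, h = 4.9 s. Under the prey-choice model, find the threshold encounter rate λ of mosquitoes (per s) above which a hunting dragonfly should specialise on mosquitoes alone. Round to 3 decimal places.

The zero-one rule: include mayflies iff E₂/h₂ > λE₁/(1+λh₁). Equality gives the switch point.
λE₁h₂ = E₂ + λE₂h₁ ⇒ λ = E₂/(E₁h₂ − E₂h₁) = 3.4/(20.58 − 12.24) = 0.4077 per s.

0.408 per s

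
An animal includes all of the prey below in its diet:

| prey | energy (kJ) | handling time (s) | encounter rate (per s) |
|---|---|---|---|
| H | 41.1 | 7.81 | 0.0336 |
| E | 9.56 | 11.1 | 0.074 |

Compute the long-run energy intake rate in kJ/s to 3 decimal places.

1.002 kJ/s

R = (0.0336×41.1 + 0.074×9.56) / (1 + 0.0336×7.81 + 0.074×11.1) = 2.088/2.084 = 1.002 kJ/s.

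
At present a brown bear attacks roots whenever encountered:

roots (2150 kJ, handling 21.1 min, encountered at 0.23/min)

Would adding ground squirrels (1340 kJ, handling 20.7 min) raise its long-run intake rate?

No

Current rate: (0.23×2150)/(1 + 0.23×21.1) = 84.49 kJ/min.
Profitability of ground squirrels: 1340/20.7 = 64.73 kJ/min.
64.73 < 84.49, so adding ground squirrels would lower the average — exclude it.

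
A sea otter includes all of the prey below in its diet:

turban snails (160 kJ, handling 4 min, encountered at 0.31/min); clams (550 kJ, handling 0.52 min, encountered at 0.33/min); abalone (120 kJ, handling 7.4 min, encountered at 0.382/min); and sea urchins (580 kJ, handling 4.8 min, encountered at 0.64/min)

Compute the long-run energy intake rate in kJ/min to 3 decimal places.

77.991 kJ/min

Energy encountered per unit search time: 0.31×160 + 0.33×550 + 0.382×120 + 0.64×580 = 648.1 kJ/min.
Handling time per unit search time: 0.31×4 + 0.33×0.52 + 0.382×7.4 + 0.64×4.8 = 7.31.
Rate = 648.1/(1 + 7.31) = 77.99 kJ/min.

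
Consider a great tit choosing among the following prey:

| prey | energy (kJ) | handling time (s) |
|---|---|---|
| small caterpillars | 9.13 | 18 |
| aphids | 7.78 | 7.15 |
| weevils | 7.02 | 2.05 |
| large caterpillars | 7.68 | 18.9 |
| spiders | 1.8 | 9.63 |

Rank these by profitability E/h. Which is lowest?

spiders

In descending order of E/h:
weevils: 7.02/2.05 = 3.42 kJ/s
aphids: 7.78/7.15 = 1.09 kJ/s
small caterpillars: 9.13/18 = 0.507 kJ/s
large caterpillars: 7.68/18.9 = 0.406 kJ/s
spiders: 1.8/9.63 = 0.187 kJ/s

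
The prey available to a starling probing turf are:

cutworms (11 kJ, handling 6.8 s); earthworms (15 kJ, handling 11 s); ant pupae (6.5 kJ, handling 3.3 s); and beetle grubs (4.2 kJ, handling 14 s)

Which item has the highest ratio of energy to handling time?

Profitability E/h (kJ/s): cutworms = 11/6.8 = 1.62, earthworms = 15/11 = 1.36, ant pupae = 6.5/3.3 = 1.97, beetle grubs = 4.2/14 = 0.3.
Ranked: ant pupae > cutworms > earthworms > beetle grubs.

ant pupae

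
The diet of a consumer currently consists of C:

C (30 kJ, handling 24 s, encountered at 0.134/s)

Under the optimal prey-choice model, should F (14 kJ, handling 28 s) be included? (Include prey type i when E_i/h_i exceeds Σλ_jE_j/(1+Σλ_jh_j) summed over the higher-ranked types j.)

No

On C alone, R = ΣλE/(1+Σλh) = 4.02/4.216 = 0.9535 kJ/s.
Profitability of F: 14/28 = 0.5 kJ/s.
0.5 < 0.9535, so adding F would lower the average — exclude it.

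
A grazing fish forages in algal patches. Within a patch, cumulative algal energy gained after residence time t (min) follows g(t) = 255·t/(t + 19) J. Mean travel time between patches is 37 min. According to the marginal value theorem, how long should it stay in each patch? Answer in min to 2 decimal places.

26.51 min

Maximise g(t)/(T+t): set derivative to zero → g'(t)(T+t) = g(t).
g'(t) = 255·19/(t + 19)². Setting 255·19/(t+19)² = 255t/[(t+19)(37+t)] gives 19(37+t) = t(t+19), so t² = 19×37 = 703.
t* = √703 = 26.51 min.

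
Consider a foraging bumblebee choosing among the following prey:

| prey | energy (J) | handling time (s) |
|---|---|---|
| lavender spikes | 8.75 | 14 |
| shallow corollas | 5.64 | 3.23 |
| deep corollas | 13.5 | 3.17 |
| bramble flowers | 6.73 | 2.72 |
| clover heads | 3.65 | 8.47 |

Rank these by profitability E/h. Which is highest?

In descending order of E/h:
deep corollas: 13.5/3.17 = 4.26 J/s
bramble flowers: 6.73/2.72 = 2.47 J/s
shallow corollas: 5.64/3.23 = 1.75 J/s
lavender spikes: 8.75/14 = 0.625 J/s
clover heads: 3.65/8.47 = 0.431 J/s

deep corollas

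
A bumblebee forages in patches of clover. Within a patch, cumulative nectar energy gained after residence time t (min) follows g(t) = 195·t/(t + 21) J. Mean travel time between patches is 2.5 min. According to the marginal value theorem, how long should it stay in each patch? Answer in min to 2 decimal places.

7.25 min

Optimal t* satisfies g'(t*) = g(t*)/(T + t*).
g'(t) = 195·21/(t + 21)². Setting 195·21/(t+21)² = 195t/[(t+21)(2.5+t)] gives 21(2.5+t) = t(t+21), so t² = 21×2.5 = 52.5.
t* = √52.5 = 7.246 min.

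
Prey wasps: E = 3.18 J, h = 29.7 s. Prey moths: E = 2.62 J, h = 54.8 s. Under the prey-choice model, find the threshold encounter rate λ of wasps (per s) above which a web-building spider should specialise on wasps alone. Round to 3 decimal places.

At the threshold, the rate on wasps alone equals the profitability of moths: λ·3.18/(1 + λ·29.7) = 2.62/54.8 = 0.04781.
Rearranging, λ(3.18 − 0.04781×29.7) = 0.04781, so λ = 0.04781/1.76 = 0.02716 per s.

0.027 per s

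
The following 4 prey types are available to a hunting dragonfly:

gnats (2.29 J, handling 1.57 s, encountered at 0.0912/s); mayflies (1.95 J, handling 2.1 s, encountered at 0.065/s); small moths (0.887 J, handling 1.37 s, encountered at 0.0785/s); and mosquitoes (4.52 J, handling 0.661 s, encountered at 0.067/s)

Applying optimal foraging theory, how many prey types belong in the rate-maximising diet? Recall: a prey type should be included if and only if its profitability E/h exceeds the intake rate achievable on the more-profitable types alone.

Profitabilities (E/h, J/s): mosquitoes 6.84, gnats 1.46, mayflies 0.929, small moths 0.647. Add prey in this order while the next type's profitability exceeds the intake rate on those already taken.
Rate on top 1: 0.29. gnats: 1.46 > 0.29 → include.
Rate on top 2: 0.4309. mayflies: 0.929 > 0.4309 → include.
Rate on top 3: 0.4822. small moths: 0.647 > 0.4822 → include.
Optimal diet: mosquitoes, gnats, mayflies, small moths — 4 of 4 types.

4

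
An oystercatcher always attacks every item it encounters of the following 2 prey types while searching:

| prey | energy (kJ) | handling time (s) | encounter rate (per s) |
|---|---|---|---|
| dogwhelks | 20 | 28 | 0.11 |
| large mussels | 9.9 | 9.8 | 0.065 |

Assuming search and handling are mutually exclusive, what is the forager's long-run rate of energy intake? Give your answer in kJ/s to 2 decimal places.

0.60 kJ/s

R = Σλ_iE_i / (1 + Σλ_ih_i)
Numerator: 0.11×20 + 0.065×9.9 = 2.844
Denominator: 1 + 0.11×28 + 0.065×9.8 = 4.717
R = 2.844/4.717 = 0.6028 kJ/s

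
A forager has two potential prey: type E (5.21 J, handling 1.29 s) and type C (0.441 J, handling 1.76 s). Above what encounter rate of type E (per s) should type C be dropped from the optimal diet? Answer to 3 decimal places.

0.051 per s

Drop type C once their profitability E₂/h₂ falls below the rate achievable on type E alone: E₂/h₂ = λE₁/(1 + λh₁).
Solve for λ: λE₁h₂ = E₂(1 + λh₁) → λ(E₁h₂ − E₂h₁) = E₂ → λ = E₂/(E₁h₂ − E₂h₁).
λ = 0.441/(5.21×1.76 − 0.441×1.29) = 0.441/8.601 = 0.05127 per s.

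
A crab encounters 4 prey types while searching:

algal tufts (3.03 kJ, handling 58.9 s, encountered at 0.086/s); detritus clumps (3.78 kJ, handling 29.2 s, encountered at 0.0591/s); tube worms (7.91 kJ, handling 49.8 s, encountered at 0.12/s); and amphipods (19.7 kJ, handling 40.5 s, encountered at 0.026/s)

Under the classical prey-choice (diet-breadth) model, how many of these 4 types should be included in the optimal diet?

Profitabilities (E/h, kJ/s): amphipods 0.486, tube worms 0.159, detritus clumps 0.129, algal tufts 0.0514. Add prey in this order while the next type's profitability exceeds the intake rate on those already taken.
Rate on top 1: 0.2495. tube worms: 0.159 < 0.2495 → exclude; stop.
Optimal diet: amphipods — 1 of 4 types.

1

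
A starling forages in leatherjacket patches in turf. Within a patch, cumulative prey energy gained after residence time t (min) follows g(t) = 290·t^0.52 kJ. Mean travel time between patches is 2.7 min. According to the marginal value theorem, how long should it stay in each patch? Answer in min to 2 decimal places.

2.93 min

By the marginal value theorem, leave when the instantaneous gain rate g'(t) equals the habitat-wide average g(t)/(T + t).
g'(t) = 0.52·290·t^-0.48. Setting 0.52·290·t^-0.48 = 290·t^0.52/(2.7+t) gives 0.52(2.7+t) = t, so 0.48·t = 0.52×2.7.
t* = 0.52×2.7/0.48 = 2.925 min.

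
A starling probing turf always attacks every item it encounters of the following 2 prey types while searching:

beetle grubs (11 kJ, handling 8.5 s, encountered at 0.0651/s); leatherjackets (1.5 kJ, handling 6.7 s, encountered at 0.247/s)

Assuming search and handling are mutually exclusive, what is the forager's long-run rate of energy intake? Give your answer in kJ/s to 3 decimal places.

R = Σλ_iE_i / (1 + Σλ_ih_i)
Numerator: 0.0651×11 + 0.247×1.5 = 1.087
Denominator: 1 + 0.0651×8.5 + 0.247×6.7 = 3.208
R = 1.087/3.208 = 0.3387 kJ/s

0.339 kJ/s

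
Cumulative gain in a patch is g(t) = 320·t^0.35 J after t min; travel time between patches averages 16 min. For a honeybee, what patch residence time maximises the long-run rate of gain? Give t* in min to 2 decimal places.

8.62 min

By the marginal value theorem, leave when the instantaneous gain rate g'(t) equals the habitat-wide average g(t)/(T + t).
g'(t) = 0.35·320·t^-0.65. Setting 0.35·320·t^-0.65 = 320·t^0.35/(16+t) gives 0.35(16+t) = t, so 0.65·t = 0.35×16.
t* = 0.35×16/0.65 = 8.615 min.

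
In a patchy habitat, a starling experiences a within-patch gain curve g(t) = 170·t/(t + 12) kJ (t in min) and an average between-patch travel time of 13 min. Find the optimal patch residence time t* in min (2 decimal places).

Optimal t* satisfies g'(t*) = g(t*)/(T + t*).
g'(t) = 170·12/(t + 12)². Setting 170·12/(t+12)² = 170t/[(t+12)(13+t)] gives 12(13+t) = t(t+12), so t² = 12×13 = 156.
t* = √156 = 12.49 min.

12.49 min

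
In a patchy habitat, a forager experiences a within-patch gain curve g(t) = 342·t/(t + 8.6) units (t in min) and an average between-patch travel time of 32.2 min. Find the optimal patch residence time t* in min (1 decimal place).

Maximise g(t)/(T+t): set derivative to zero → g'(t)(T+t) = g(t).
g'(t) = 342·8.6/(t + 8.6)². Setting 342·8.6/(t+8.6)² = 342t/[(t+8.6)(32.2+t)] gives 8.6(32.2+t) = t(t+8.6), so t² = 8.6×32.2 = 276.9.
t* = √276.9 = 16.64 min.

16.6 min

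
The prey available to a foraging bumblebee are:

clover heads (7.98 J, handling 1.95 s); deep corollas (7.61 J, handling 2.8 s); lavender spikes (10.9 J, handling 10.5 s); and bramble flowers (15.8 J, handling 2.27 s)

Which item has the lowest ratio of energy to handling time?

lavender spikes

Profitability E/h (J/s): clover heads = 7.98/1.95 = 4.09, deep corollas = 7.61/2.8 = 2.72, lavender spikes = 10.9/10.5 = 1.04, bramble flowers = 15.8/2.27 = 6.96.
Ranked: bramble flowers > clover heads > deep corollas > lavender spikes.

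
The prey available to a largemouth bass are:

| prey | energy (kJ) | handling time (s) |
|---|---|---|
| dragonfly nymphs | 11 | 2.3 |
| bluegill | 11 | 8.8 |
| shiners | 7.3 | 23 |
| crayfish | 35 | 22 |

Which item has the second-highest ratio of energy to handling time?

Profitability E/h (kJ/s): dragonfly nymphs = 11/2.3 = 4.78, bluegill = 11/8.8 = 1.25, shiners = 7.3/23 = 0.317, crayfish = 35/22 = 1.59.
Ranked: dragonfly nymphs > crayfish > bluegill > shiners.

crayfish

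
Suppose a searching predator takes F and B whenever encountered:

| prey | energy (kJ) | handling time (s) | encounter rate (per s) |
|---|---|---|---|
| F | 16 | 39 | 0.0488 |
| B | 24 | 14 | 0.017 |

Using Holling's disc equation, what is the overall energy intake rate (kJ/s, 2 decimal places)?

0.38 kJ/s

Energy encountered per unit search time: 0.0488×16 + 0.017×24 = 1.189 kJ/s.
Handling time per unit search time: 0.0488×39 + 0.017×14 = 2.141.
Rate = 1.189/(1 + 2.141) = 0.3785 kJ/s.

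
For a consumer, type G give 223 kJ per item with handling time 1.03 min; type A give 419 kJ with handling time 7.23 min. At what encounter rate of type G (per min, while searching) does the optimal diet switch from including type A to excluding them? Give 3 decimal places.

At the threshold, the rate on type G alone equals the profitability of type A: λ·223/(1 + λ·1.03) = 419/7.23 = 57.95.
Rearranging, λ(223 − 57.95×1.03) = 57.95, so λ = 57.95/163.3 = 0.3549 per min.

0.355 per min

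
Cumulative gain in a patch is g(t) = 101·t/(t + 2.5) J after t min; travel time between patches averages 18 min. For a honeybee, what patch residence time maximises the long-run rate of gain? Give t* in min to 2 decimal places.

6.71 min

By the marginal value theorem, leave when the instantaneous gain rate g'(t) equals the habitat-wide average g(t)/(T + t).
g'(t) = 101·2.5/(t + 2.5)². Setting 101·2.5/(t+2.5)² = 101t/[(t+2.5)(18+t)] gives 2.5(18+t) = t(t+2.5), so t² = 2.5×18 = 45.
t* = √45 = 6.708 min.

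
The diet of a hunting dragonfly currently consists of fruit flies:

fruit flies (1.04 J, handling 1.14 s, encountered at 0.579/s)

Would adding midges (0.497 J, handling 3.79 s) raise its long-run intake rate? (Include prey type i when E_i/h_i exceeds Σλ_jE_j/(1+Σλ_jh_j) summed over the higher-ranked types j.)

No

On fruit flies alone, R = ΣλE/(1+Σλh) = 0.6022/1.66 = 0.3627 J/s.
midges: E/h = 0.497/3.79 = 0.1311 J/s.
Since 0.1311 < R, time spent handling midges is better spent searching.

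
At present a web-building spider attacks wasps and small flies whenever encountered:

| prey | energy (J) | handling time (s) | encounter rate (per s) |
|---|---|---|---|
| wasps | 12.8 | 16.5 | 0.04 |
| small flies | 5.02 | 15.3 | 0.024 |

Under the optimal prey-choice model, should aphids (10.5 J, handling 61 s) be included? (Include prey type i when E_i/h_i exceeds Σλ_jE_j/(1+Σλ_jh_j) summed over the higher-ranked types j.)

Intake rate on the current diet: R = (0.04×12.8 + 0.024×5.02) / (1 + 0.04×16.5 + 0.024×15.3) = 0.6325/2.027 = 0.312 J/s.
Profitability of aphids: 10.5/61 = 0.1721 J/s.
0.1721 < 0.312, so adding aphids would lower the average — exclude it.

No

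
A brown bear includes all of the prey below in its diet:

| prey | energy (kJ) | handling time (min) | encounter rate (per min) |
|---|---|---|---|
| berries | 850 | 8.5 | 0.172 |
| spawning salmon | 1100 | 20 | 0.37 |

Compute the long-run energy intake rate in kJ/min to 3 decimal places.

56.094 kJ/min

Energy encountered per unit search time: 0.172×850 + 0.37×1100 = 553.2 kJ/min.
Handling time per unit search time: 0.172×8.5 + 0.37×20 = 8.862.
Rate = 553.2/(1 + 8.862) = 56.09 kJ/min.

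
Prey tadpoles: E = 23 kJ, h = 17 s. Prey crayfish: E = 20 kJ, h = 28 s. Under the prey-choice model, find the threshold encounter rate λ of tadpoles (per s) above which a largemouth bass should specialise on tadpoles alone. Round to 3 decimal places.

The zero-one rule: include crayfish iff E₂/h₂ > λE₁/(1+λh₁). Equality gives the switch point.
λE₁h₂ = E₂ + λE₂h₁ ⇒ λ = E₂/(E₁h₂ − E₂h₁) = 20/(644 − 340) = 0.06579 per s.

0.066 per s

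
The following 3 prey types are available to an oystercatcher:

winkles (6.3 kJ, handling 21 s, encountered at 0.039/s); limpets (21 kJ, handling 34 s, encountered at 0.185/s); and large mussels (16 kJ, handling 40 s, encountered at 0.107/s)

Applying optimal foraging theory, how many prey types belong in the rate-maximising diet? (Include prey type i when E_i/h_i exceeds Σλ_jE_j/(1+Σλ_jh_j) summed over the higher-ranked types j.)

Rank by E/h (kJ/s): limpets 0.618, large mussels 0.4, winkles 0.3. Include each in turn until the next type's E/h falls below the running intake rate.
Rate on top 1: 0.5329. large mussels: 0.4 < 0.5329 → exclude; stop.
Optimal diet: limpets — 1 of 3 types.

1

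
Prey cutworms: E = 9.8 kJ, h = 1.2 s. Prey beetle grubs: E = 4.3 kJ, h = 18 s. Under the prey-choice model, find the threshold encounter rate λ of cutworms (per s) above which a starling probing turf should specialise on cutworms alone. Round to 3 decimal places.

At the threshold, the rate on cutworms alone equals the profitability of beetle grubs: λ·9.8/(1 + λ·1.2) = 4.3/18 = 0.2389.
Rearranging, λ(9.8 − 0.2389×1.2) = 0.2389, so λ = 0.2389/9.513 = 0.02511 per s.

0.025 per s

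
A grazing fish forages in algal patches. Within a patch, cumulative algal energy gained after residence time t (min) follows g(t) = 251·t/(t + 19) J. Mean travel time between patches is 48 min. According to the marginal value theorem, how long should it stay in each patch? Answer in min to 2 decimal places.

By the marginal value theorem, leave when the instantaneous gain rate g'(t) equals the habitat-wide average g(t)/(T + t).
g'(t) = 251·19/(t + 19)². Setting 251·19/(t+19)² = 251t/[(t+19)(48+t)] gives 19(48+t) = t(t+19), so t² = 19×48 = 912.
t* = √912 = 30.2 min.

30.20 min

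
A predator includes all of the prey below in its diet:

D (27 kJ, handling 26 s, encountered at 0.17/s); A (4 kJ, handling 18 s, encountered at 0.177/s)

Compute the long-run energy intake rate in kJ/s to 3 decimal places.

0.616 kJ/s

R = (0.17×27 + 0.177×4) / (1 + 0.17×26 + 0.177×18) = 5.298/8.606 = 0.6156 kJ/s.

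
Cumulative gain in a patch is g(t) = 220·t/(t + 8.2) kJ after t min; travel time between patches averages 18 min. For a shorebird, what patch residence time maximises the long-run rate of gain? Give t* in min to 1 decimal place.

12.1 min

Maximise g(t)/(T+t): set derivative to zero → g'(t)(T+t) = g(t).
g'(t) = 220·8.2/(t + 8.2)². Setting 220·8.2/(t+8.2)² = 220t/[(t+8.2)(18+t)] gives 8.2(18+t) = t(t+8.2), so t² = 8.2×18 = 147.6.
t* = √147.6 = 12.15 min.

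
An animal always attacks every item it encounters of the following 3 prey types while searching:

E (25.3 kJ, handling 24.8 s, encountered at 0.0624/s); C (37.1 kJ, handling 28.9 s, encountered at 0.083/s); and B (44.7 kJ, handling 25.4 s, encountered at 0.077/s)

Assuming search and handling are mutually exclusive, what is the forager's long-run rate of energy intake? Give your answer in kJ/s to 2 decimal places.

Energy encountered per unit search time: 0.0624×25.3 + 0.083×37.1 + 0.077×44.7 = 8.1 kJ/s.
Handling time per unit search time: 0.0624×24.8 + 0.083×28.9 + 0.077×25.4 = 5.902.
Rate = 8.1/(1 + 5.902) = 1.174 kJ/s.

1.17 kJ/s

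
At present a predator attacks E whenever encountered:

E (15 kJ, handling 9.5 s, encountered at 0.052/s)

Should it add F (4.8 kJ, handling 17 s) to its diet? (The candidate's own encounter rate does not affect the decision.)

On E alone, R = ΣλE/(1+Σλh) = 0.78/1.494 = 0.5221 kJ/s.
F: E/h = 4.8/17 = 0.2824 kJ/s.
Since 0.2824 < R, time spent handling F is better spent searching.

No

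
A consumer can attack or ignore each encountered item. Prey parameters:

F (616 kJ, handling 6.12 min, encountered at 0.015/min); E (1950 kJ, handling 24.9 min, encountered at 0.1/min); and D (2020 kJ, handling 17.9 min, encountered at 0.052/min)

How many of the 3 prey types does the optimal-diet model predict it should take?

Rank by E/h (kJ/min): D 113, F 101, E 78.3. Include each in turn until the next type's E/h falls below the running intake rate.
Rate on top 1: 54.4. F: 101 > 54.4 → include.
Rate on top 2: 56.5. E: 78.3 > 56.5 → include.
Optimal diet: D, F, E — 3 of 3 types.

3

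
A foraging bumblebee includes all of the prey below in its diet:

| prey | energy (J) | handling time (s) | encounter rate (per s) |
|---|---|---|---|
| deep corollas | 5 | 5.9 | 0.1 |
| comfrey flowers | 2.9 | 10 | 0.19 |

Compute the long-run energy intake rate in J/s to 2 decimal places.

0.30 J/s

R = (0.1×5 + 0.19×2.9) / (1 + 0.1×5.9 + 0.19×10) = 1.051/3.49 = 0.3011 J/s.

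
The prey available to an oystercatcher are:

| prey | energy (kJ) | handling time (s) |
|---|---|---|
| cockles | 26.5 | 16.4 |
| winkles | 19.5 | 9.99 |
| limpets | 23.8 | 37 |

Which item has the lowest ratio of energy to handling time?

In descending order of E/h:
winkles: 19.5/9.99 = 1.95 kJ/s
cockles: 26.5/16.4 = 1.62 kJ/s
limpets: 23.8/37 = 0.643 kJ/s

limpets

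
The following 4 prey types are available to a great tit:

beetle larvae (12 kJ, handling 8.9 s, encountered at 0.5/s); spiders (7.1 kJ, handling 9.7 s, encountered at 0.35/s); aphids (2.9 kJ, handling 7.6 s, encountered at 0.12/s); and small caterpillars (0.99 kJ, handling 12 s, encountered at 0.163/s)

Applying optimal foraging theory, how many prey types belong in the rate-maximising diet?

1

Profitabilities (E/h, kJ/s): beetle larvae 1.35, spiders 0.732, aphids 0.382, small caterpillars 0.0825. Add prey in this order while the next type's profitability exceeds the intake rate on those already taken.
Rate on top 1: 1.101. spiders: 0.732 < 1.101 → exclude; stop.
Optimal diet: beetle larvae — 1 of 4 types.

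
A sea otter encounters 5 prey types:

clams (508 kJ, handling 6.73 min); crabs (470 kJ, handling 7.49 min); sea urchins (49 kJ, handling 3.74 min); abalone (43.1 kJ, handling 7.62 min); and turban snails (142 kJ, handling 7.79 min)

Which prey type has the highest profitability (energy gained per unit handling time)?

In descending order of E/h:
clams: 508/6.73 = 75.5 kJ/min
crabs: 470/7.49 = 62.8 kJ/min
turban snails: 142/7.79 = 18.2 kJ/min
sea urchins: 49/3.74 = 13.1 kJ/min
abalone: 43.1/7.62 = 5.66 kJ/min

clams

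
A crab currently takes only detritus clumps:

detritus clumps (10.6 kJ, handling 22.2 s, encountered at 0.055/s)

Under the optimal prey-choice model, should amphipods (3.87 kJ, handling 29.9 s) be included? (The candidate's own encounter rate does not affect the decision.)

No

Intake rate on the current diet: R = (0.055×10.6) / (1 + 0.055×22.2) = 0.583/2.221 = 0.2625 kJ/s.
Profitability of amphipods: 3.87/29.9 = 0.1294 kJ/s.
Since 0.1294 < R, time spent handling amphipods is better spent searching.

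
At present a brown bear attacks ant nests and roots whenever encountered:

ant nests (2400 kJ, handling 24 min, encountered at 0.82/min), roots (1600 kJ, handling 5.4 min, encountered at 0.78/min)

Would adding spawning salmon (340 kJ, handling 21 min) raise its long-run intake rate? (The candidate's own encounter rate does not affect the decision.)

No

Intake rate on the current diet: R = (0.82×2400 + 0.78×1600) / (1 + 0.82×24 + 0.78×5.4) = 3216/24.89 = 129.2 kJ/min.
spawning salmon: E/h = 340/21 = 16.19 kJ/min.
Since 16.19 < R, time spent handling spawning salmon is better spent searching.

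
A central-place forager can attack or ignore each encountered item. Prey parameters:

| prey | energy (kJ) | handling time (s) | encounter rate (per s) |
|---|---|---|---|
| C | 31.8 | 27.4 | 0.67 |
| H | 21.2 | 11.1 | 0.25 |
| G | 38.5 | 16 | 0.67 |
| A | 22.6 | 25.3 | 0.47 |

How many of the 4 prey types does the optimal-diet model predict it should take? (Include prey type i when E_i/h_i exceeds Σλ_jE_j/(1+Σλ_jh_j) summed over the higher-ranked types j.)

Profitabilities (E/h, kJ/s): G 2.41, H 1.91, C 1.16, A 0.893. Add prey in this order while the next type's profitability exceeds the intake rate on those already taken.
Rate on top 1: 2.201. H: 1.91 < 2.201 → exclude; stop.
Optimal diet: G — 1 of 4 types.

1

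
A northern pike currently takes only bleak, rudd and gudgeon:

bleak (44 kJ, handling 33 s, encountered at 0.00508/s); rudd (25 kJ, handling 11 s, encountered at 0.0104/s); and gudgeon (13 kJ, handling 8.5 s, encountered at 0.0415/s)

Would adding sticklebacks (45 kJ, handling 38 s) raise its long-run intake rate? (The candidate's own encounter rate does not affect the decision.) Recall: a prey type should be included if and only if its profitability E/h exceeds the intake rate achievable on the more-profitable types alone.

Yes

Intake rate on the current diet: R = (0.00508×44 + 0.0104×25 + 0.0415×13) / (1 + 0.00508×33 + 0.0104×11 + 0.0415×8.5) = 1.023/1.635 = 0.6258 kJ/s.
sticklebacks: E/h = 45/38 = 1.184 kJ/s.
Since 1.184 > R, including sticklebacks increases the long-run rate.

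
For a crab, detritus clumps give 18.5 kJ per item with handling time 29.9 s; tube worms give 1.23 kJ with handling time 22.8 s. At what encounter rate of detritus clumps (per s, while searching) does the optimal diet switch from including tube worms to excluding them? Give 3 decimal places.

Drop tube worms once their profitability E₂/h₂ falls below the rate achievable on detritus clumps alone: E₂/h₂ = λE₁/(1 + λh₁).
Solve for λ: λE₁h₂ = E₂(1 + λh₁) → λ(E₁h₂ − E₂h₁) = E₂ → λ = E₂/(E₁h₂ − E₂h₁).
λ = 1.23/(18.5×22.8 − 1.23×29.9) = 1.23/385 = 0.003195 per s.

0.003 per s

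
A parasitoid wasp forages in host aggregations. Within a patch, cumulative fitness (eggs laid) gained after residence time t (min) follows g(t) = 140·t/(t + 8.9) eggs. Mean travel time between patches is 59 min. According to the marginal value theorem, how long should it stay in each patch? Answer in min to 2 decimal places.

22.92 min

Optimal t* satisfies g'(t*) = g(t*)/(T + t*).
g'(t) = 140·8.9/(t + 8.9)². Setting 140·8.9/(t+8.9)² = 140t/[(t+8.9)(59+t)] gives 8.9(59+t) = t(t+8.9), so t² = 8.9×59 = 525.1.
t* = √525.1 = 22.92 min.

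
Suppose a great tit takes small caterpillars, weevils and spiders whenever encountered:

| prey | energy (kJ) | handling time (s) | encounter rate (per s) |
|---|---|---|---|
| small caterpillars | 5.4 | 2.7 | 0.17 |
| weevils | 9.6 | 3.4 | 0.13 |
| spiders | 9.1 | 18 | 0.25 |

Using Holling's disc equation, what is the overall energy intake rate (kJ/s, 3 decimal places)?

0.694 kJ/s

R = Σλ_iE_i / (1 + Σλ_ih_i)
Numerator: 0.17×5.4 + 0.13×9.6 + 0.25×9.1 = 4.441
Denominator: 1 + 0.17×2.7 + 0.13×3.4 + 0.25×18 = 6.401
R = 4.441/6.401 = 0.6938 kJ/s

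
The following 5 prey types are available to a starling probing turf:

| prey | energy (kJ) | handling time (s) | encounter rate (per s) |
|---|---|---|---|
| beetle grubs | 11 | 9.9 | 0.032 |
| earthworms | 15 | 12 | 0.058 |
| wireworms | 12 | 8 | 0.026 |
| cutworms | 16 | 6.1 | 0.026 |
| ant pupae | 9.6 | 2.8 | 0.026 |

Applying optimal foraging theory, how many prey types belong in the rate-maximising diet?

Rank by E/h (kJ/s): ant pupae 3.43, cutworms 2.62, wireworms 1.5, earthworms 1.25, beetle grubs 1.11. Include each in turn until the next type's E/h falls below the running intake rate.
Rate on top 1: 0.2327. cutworms: 2.62 > 0.2327 → include.
Rate on top 2: 0.5405. wireworms: 1.5 > 0.5405 → include.
Rate on top 3: 0.6792. earthworms: 1.25 > 0.6792 → include.
Rate on top 4: 0.8652. beetle grubs: 1.11 > 0.8652 → include.
Optimal diet: ant pupae, cutworms, wireworms, earthworms, beetle grubs — 5 of 5 types.

5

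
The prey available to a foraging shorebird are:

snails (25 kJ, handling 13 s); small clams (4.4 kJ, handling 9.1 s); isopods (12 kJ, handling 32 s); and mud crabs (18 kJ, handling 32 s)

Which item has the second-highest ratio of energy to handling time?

mud crabs

In descending order of E/h:
snails: 25/13 = 1.92 kJ/s
mud crabs: 18/32 = 0.562 kJ/s
small clams: 4.4/9.1 = 0.484 kJ/s
isopods: 12/32 = 0.375 kJ/s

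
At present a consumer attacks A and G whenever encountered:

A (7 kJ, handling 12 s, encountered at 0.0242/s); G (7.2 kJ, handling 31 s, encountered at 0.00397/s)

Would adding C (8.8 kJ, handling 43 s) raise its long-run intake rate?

Current rate: (0.0242×7 + 0.00397×7.2)/(1 + 0.0242×12 + 0.00397×31) = 0.1401 kJ/s.
C: E/h = 8.8/43 = 0.2047 kJ/s.
0.2047 > 0.1401, so adding C raises the average — include it.

Yes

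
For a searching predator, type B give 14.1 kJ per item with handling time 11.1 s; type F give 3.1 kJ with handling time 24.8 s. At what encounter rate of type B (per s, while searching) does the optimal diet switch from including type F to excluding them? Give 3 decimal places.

0.010 per s

Drop type F once their profitability E₂/h₂ falls below the rate achievable on type B alone: E₂/h₂ = λE₁/(1 + λh₁).
Solve for λ: λE₁h₂ = E₂(1 + λh₁) → λ(E₁h₂ − E₂h₁) = E₂ → λ = E₂/(E₁h₂ − E₂h₁).
λ = 3.1/(14.1×24.8 − 3.1×11.1) = 3.1/315.3 = 0.009833 per s.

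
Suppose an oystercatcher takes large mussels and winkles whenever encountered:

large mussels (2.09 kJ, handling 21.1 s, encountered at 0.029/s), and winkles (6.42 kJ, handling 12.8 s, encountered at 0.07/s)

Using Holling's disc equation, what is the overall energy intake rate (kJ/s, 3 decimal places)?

Energy encountered per unit search time: 0.029×2.09 + 0.07×6.42 = 0.51 kJ/s.
Handling time per unit search time: 0.029×21.1 + 0.07×12.8 = 1.508.
Rate = 0.51/(1 + 1.508) = 0.2034 kJ/s.

0.203 kJ/s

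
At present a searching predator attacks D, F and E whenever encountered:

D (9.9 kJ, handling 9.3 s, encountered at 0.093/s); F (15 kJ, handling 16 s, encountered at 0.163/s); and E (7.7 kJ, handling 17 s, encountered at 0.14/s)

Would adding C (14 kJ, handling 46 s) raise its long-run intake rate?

Intake rate on the current diet: R = (0.093×9.9 + 0.163×15 + 0.14×7.7) / (1 + 0.093×9.3 + 0.163×16 + 0.14×17) = 4.444/6.853 = 0.6484 kJ/s.
Profitability of C: 14/46 = 0.3043 kJ/s.
0.3043 < 0.6484, so adding C would lower the average — exclude it.

No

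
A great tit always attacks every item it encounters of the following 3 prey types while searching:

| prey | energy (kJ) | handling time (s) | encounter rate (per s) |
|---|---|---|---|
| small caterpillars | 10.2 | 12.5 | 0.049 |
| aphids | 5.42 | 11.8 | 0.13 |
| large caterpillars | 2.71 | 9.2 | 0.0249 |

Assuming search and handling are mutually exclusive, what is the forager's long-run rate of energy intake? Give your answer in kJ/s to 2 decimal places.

0.38 kJ/s

R = Σλ_iE_i / (1 + Σλ_ih_i)
Numerator: 0.049×10.2 + 0.13×5.42 + 0.0249×2.71 = 1.272
Denominator: 1 + 0.049×12.5 + 0.13×11.8 + 0.0249×9.2 = 3.376
R = 1.272/3.376 = 0.3768 kJ/s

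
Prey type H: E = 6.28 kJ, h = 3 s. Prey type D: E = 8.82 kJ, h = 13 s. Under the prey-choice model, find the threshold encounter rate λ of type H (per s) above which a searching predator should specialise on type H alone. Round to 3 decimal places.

0.160 per s

At the threshold, the rate on type H alone equals the profitability of type D: λ·6.28/(1 + λ·3) = 8.82/13 = 0.6785.
Rearranging, λ(6.28 − 0.6785×3) = 0.6785, so λ = 0.6785/4.245 = 0.1598 per s.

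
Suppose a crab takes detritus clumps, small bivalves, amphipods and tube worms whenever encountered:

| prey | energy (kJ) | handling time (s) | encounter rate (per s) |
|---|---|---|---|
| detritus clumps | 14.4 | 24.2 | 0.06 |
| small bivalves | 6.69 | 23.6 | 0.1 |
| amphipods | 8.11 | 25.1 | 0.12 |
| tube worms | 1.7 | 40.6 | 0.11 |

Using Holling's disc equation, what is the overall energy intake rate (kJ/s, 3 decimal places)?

0.219 kJ/s

Energy encountered per unit search time: 0.06×14.4 + 0.1×6.69 + 0.12×8.11 + 0.11×1.7 = 2.693 kJ/s.
Handling time per unit search time: 0.06×24.2 + 0.1×23.6 + 0.12×25.1 + 0.11×40.6 = 11.29.
Rate = 2.693/(1 + 11.29) = 0.2191 kJ/s.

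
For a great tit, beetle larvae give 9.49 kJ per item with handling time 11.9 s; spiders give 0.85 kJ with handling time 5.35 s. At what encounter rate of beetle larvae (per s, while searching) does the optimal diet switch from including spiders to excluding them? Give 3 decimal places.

0.021 per s

At the threshold, the rate on beetle larvae alone equals the profitability of spiders: λ·9.49/(1 + λ·11.9) = 0.85/5.35 = 0.1589.
Rearranging, λ(9.49 − 0.1589×11.9) = 0.1589, so λ = 0.1589/7.599 = 0.02091 per s.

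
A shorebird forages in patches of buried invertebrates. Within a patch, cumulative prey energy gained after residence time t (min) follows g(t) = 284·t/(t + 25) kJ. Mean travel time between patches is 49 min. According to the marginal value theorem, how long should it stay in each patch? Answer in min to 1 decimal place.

35.0 min

Maximise g(t)/(T+t): set derivative to zero → g'(t)(T+t) = g(t).
g'(t) = 284·25/(t + 25)². Setting 284·25/(t+25)² = 284t/[(t+25)(49+t)] gives 25(49+t) = t(t+25), so t² = 25×49 = 1225.
t* = √1225 = 35 min.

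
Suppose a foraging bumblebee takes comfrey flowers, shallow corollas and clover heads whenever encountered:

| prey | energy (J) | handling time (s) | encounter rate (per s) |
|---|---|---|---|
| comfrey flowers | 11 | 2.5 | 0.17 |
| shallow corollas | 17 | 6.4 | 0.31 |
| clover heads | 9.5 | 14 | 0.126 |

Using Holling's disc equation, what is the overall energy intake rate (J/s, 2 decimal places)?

1.61 J/s

R = Σλ_iE_i / (1 + Σλ_ih_i)
Numerator: 0.17×11 + 0.31×17 + 0.126×9.5 = 8.337
Denominator: 1 + 0.17×2.5 + 0.31×6.4 + 0.126×14 = 5.173
R = 8.337/5.173 = 1.612 J/s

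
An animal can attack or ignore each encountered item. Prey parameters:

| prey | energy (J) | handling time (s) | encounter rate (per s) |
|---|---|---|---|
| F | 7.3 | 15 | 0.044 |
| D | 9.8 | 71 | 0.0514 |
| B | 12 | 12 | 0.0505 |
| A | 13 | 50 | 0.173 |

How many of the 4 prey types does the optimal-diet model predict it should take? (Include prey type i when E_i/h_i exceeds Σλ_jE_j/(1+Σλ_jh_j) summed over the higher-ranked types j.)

E/h in descending order: B 1, F 0.487, A 0.26, D 0.138 J/s. The optimal diet is the largest prefix of this list for which every included type satisfies E_i/h_i > R on the types above it.
Rate on top 1: 0.3773. F: 0.487 > 0.3773 → include.
Rate on top 2: 0.4092. A: 0.26 < 0.4092 → exclude; stop.
Optimal diet: B, F — 2 of 4 types.

2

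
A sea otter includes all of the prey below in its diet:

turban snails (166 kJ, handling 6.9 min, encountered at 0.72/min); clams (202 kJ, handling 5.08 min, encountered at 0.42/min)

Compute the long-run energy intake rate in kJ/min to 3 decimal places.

R = (0.72×166 + 0.42×202) / (1 + 0.72×6.9 + 0.42×5.08) = 204.4/8.102 = 25.22 kJ/min.

25.225 kJ/min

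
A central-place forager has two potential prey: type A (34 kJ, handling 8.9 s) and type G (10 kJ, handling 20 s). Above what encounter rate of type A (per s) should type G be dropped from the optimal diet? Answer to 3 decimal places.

0.017 per s

At the threshold, the rate on type A alone equals the profitability of type G: λ·34/(1 + λ·8.9) = 10/20 = 0.5.
Rearranging, λ(34 − 0.5×8.9) = 0.5, so λ = 0.5/29.55 = 0.01692 per s.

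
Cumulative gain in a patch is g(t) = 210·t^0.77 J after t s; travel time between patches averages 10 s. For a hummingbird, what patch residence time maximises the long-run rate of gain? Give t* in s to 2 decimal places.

Maximise g(t)/(T+t): set derivative to zero → g'(t)(T+t) = g(t).
g'(t) = 0.77·210·t^-0.23. Setting 0.77·210·t^-0.23 = 210·t^0.77/(10+t) gives 0.77(10+t) = t, so 0.23·t = 0.77×10.
t* = 0.77×10/0.23 = 33.48 s.

33.48 s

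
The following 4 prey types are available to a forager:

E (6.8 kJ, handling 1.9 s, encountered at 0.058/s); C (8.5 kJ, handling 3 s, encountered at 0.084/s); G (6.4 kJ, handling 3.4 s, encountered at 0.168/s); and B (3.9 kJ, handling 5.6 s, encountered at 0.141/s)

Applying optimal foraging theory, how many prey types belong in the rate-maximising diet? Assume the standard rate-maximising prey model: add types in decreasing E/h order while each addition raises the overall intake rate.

3

Rank by E/h (kJ/s): E 3.58, C 2.83, G 1.88, B 0.696. Include each in turn until the next type's E/h falls below the running intake rate.
Rate on top 1: 0.3553. C: 2.83 > 0.3553 → include.
Rate on top 2: 0.8137. G: 1.88 > 0.8137 → include.
Rate on top 3: 1.129. B: 0.696 < 1.129 → exclude; stop.
Optimal diet: E, C, G — 3 of 4 types.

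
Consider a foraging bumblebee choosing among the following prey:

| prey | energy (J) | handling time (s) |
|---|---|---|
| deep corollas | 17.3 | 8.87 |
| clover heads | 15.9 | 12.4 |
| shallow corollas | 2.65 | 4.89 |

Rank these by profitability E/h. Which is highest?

deep corollas

Profitability E/h (J/s): deep corollas = 17.3/8.87 = 1.95, clover heads = 15.9/12.4 = 1.28, shallow corollas = 2.65/4.89 = 0.542.
Ranked: deep corollas > clover heads > shallow corollas.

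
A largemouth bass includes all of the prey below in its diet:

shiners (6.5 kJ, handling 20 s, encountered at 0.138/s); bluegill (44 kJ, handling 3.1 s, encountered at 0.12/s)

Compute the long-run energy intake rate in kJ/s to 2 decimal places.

1.49 kJ/s

R = (0.138×6.5 + 0.12×44) / (1 + 0.138×20 + 0.12×3.1) = 6.177/4.132 = 1.495 kJ/s.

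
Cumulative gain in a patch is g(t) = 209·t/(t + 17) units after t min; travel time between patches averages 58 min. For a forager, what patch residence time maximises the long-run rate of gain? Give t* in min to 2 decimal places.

31.40 min

By the marginal value theorem, leave when the instantaneous gain rate g'(t) equals the habitat-wide average g(t)/(T + t).
g'(t) = 209·17/(t + 17)². Setting 209·17/(t+17)² = 209t/[(t+17)(58+t)] gives 17(58+t) = t(t+17), so t² = 17×58 = 986.
t* = √986 = 31.4 min.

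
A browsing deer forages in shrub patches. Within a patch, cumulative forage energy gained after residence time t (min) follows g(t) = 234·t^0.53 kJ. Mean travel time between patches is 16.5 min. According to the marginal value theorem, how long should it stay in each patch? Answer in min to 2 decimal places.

18.61 min

Optimal t* satisfies g'(t*) = g(t*)/(T + t*).
g'(t) = 0.53·234·t^-0.47. Setting 0.53·234·t^-0.47 = 234·t^0.53/(16.5+t) gives 0.53(16.5+t) = t, so 0.47·t = 0.53×16.5.
t* = 0.53×16.5/0.47 = 18.61 min.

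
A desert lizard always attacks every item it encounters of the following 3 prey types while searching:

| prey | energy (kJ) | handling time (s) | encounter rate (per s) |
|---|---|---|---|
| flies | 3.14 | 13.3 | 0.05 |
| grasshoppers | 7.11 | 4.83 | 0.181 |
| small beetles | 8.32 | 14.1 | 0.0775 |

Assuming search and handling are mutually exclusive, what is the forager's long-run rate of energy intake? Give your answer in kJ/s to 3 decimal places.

Energy encountered per unit search time: 0.05×3.14 + 0.181×7.11 + 0.0775×8.32 = 2.089 kJ/s.
Handling time per unit search time: 0.05×13.3 + 0.181×4.83 + 0.0775×14.1 = 2.632.
Rate = 2.089/(1 + 2.632) = 0.5751 kJ/s.

0.575 kJ/s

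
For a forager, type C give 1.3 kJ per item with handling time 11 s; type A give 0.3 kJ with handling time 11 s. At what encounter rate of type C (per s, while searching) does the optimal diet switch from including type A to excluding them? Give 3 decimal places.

The zero-one rule: include type A iff E₂/h₂ > λE₁/(1+λh₁). Equality gives the switch point.
λE₁h₂ = E₂ + λE₂h₁ ⇒ λ = E₂/(E₁h₂ − E₂h₁) = 0.3/(14.3 − 3.3) = 0.02727 per s.

0.027 per s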